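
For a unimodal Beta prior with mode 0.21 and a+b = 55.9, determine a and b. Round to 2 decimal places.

a = 12.32, b = 43.58

Mode = (a−1)/(κ−2) with κ = a+b, so a−1 = 0.21·53.9 = 11.32.
a = 12.32; b = κ − a = 43.58.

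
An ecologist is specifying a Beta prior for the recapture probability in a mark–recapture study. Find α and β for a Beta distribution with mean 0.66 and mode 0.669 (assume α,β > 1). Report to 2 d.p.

Let s = α+β. Mean gives α = μs = 0.66s; mode gives (α−1)/(s−2) = 0.669.
Substituting: 0.66s − 1 = 0.669(s−2) = 0.669s − 1.338, so -0.009s = -0.338 and s = 37.5556.
Then α = 0.66×37.5556 = 24.79 and β = s−α = 12.77.

α = 24.79, β = 12.77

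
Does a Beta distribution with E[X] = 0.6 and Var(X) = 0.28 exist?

For any Beta, Var(X) < E[X]·(1−E[X]).
Here μ(1−μ) = 0.6×0.4 = 0.24, and 0.28 ≥ 0.24.

No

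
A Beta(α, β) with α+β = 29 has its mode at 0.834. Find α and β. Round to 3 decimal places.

α = 23.518, β = 5.482

Mode = (α−1)/(κ−2) with κ = α+β, so α−1 = 0.834·27 = 22.518.
α = 23.518; β = κ − α = 5.482.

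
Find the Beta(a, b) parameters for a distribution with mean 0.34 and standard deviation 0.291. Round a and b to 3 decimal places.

σ² = 0.291² = 0.084681.
With s = a+b, Var = μ(1−μ)/(s+1), so s+1 = (0.34×0.66)/0.084681 = 2.6499 and s = 1.6499.
a = μs = 0.561, b = (1−μ)s = 1.089.

a = 0.561, b = 1.089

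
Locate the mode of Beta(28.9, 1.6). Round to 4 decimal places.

0.9789

With α,β > 1, mode = (α−1)/(α+β−2) = 27.9/28.5 = 0.9789.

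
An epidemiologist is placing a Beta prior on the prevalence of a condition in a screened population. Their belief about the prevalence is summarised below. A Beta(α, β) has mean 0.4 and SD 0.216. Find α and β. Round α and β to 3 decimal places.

α = 1.658, β = 2.486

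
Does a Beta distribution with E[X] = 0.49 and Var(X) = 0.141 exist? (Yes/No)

A Beta with mean μ has variance μ(1−μ)/(α+β+1) < μ(1−μ).
Here μ(1−μ) = 0.49×0.51 = 0.2499, and 0.141 < 0.2499.

Yes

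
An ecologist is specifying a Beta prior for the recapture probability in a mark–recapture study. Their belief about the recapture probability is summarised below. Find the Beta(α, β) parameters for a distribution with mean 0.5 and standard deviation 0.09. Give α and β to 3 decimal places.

Variance = 0.09² = 0.0081. The moment-matching identity α+β = μ(1−μ)/Var − 1 gives
α+β = 0.25/0.0081 − 1 = 29.8642, so α = μ·29.8642 = 14.932 and β = (1−μ)·29.8642 = 14.932.

α = 14.932, β = 14.932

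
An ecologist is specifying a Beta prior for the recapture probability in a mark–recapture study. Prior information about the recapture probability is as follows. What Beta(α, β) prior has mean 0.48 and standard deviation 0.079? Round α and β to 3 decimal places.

First σ² = 0.006241. Setting α = μn, β = (1−μ)n with n = α+β,
μ(1−μ)/(n+1) = 0.006241 ⇒ n+1 = 0.2496/0.006241 = 39.9936 ⇒ n = 38.9936.
Hence α = 0.48×38.9936 = 18.717, β = 0.52×38.9936 = 20.277.

α = 18.717, β = 20.277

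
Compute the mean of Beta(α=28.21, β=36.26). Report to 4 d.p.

The Beta mean is α/(α+β) = 28.21/(28.21+36.26) = 0.4376.

0.4376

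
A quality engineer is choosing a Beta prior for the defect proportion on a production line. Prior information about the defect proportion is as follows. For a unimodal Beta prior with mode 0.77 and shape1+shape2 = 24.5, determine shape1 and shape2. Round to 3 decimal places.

shape1 = 18.325, shape2 = 6.175

Mode = (shape1−1)/(κ−2) with κ = shape1+shape2, so shape1−1 = 0.77·22.5 = 17.325.
shape1 = 18.325; shape2 = κ − shape1 = 6.175.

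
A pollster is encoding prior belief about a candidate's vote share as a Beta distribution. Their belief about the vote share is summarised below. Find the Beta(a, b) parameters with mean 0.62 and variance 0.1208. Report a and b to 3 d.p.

Write ν = a+b; then a = μν and Var = μ(1−μ)/(ν+1).
ν = μ(1−μ)/Var − 1 = 0.2356/0.1208 − 1 = 0.9503.
a = 0.62·0.9503 = 0.589, b = 0.38·0.9503 = 0.361.

a = 0.589, b = 0.361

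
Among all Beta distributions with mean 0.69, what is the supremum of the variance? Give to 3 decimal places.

0.214

For fixed mean μ the Beta variance is μ(1−μ)/(α+β+1), increasing as α+β decreases.
Its least upper bound (not attained) is μ(1−μ) = 0.69·0.31 = 0.214.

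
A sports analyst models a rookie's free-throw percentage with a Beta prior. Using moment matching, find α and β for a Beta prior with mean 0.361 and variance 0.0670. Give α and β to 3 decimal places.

Let s = α+β. The Beta variance is μ(1−μ)/(s+1).
So s+1 = μ(1−μ)/σ² = (0.361×0.639)/0.0670 = 0.230679/0.0670 = 3.4430, giving s = 2.4430.
Then α = μs = 0.361×2.4430 = 0.882 and β = (1−μ)s = 0.639×2.4430 = 1.561.

α = 0.882, β = 1.561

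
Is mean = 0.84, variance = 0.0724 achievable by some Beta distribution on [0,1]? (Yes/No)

The Beta variance bound is σ² < μ(1−μ).
Here μ(1−μ) = 0.84×0.16 = 0.1344, and 0.0724 < 0.1344.

Yes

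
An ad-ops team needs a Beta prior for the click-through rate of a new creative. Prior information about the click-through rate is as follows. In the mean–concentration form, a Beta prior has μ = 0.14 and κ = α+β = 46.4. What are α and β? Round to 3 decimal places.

α = 6.496, β = 39.904

α = μκ = 0.14×46.4 = 6.496 and β = (1−μ)κ = 0.86×46.4 = 39.904.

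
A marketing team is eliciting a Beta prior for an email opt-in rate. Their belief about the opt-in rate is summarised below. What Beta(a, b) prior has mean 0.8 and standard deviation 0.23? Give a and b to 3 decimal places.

a = 1.620, b = 0.405

First σ² = 0.0529. Setting a = μn, b = (1−μ)n with n = a+b,
μ(1−μ)/(n+1) = 0.0529 ⇒ n+1 = 0.16/0.0529 = 3.0246 ⇒ n = 2.0246.
Hence a = 0.8×2.0246 = 1.620, b = 0.2×2.0246 = 0.405.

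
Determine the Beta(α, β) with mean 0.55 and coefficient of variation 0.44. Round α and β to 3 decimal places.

α = 1.774, β = 1.452

σ = CV·μ = 0.44×0.55 = 0.24200, so σ² = 0.058564.
s+1 = μ(1−μ)/σ² = 0.2475/0.058564 = 4.2261, so s = α+β = 3.2261.
α = μs = 1.774, β = (1−μ)s = 1.452.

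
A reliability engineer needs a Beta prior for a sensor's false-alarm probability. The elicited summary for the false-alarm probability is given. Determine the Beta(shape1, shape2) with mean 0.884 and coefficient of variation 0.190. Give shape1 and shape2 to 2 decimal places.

shape1 = 2.33, shape2 = 0.31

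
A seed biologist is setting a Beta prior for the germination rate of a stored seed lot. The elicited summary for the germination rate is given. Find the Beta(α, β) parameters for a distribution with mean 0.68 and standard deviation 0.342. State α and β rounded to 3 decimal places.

α = 0.585, β = 0.275

First σ² = 0.116964. Setting α = μn, β = (1−μ)n with n = α+β,
μ(1−μ)/(n+1) = 0.116964 ⇒ n+1 = 0.2176/0.116964 = 1.8604 ⇒ n = 0.8604.
Hence α = 0.68×0.8604 = 0.585, β = 0.32×0.8604 = 0.275.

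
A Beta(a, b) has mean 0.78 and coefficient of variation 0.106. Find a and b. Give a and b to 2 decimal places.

a = 18.80, b = 5.30

σ = CV·μ = 0.106×0.78 = 0.08268, so σ² = 0.006836.
s+1 = μ(1−μ)/σ² = 0.1716/0.006836 = 25.1025, so s = a+b = 24.1025.
a = μs = 18.80, b = (1−μ)s = 5.30.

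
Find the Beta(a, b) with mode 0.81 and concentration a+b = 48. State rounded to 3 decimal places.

a = 38.260, b = 9.740

For a,b>1 the mode is (a−1)/(a+b−2), so a = mode·(κ−2)+1 = 0.81×46+1 = 38.260.
And b = (1−mode)·(κ−2)+1 = 0.19×46+1 = 9.740.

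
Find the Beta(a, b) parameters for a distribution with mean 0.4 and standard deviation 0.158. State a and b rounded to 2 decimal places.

a = 3.45, b = 5.17

First σ² = 0.024964. Setting a = μn, b = (1−μ)n with n = a+b,
μ(1−μ)/(n+1) = 0.024964 ⇒ n+1 = 0.24/0.024964 = 9.6138 ⇒ n = 8.6138.
Hence a = 0.4×8.6138 = 3.45, b = 0.6×8.6138 = 5.17.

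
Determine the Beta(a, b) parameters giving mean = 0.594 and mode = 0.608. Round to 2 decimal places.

a = 9.16, b = 6.26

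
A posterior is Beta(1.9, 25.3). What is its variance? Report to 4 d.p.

Var = αβ/[(α+β)²(α+β+1)] = (1.9×25.3)/(27.2²×28.2) = 48.07/20863.488 = 0.0023.

0.0023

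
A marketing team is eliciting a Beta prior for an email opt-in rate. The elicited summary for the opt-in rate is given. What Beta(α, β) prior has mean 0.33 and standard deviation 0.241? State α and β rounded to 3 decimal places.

α = 0.926, β = 1.881

First σ² = 0.058081. Setting α = μn, β = (1−μ)n with n = α+β,
μ(1−μ)/(n+1) = 0.058081 ⇒ n+1 = 0.2211/0.058081 = 3.8068 ⇒ n = 2.8068.
Hence α = 0.33×2.8068 = 0.926, β = 0.67×2.8068 = 1.881.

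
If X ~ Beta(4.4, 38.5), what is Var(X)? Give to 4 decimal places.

0.0021

μ = 4.4/42.9 = 0.102564; Var = μ(1−μ)/(α+β+1) = 0.0920447/43.9 = 0.0021.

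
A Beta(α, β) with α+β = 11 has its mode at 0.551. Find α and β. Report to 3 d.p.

Mode = (α−1)/(κ−2) with κ = α+β, so α−1 = 0.551·9 = 4.959.
α = 5.959; β = κ − α = 5.041.

α = 5.959, β = 5.041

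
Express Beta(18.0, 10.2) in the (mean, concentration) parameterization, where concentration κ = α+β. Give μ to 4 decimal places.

μ = 0.6383, κ = 28.2

κ = α+β = 18.0+10.2 = 28.2; μ = α/κ = 18.0/28.2 = 0.6383.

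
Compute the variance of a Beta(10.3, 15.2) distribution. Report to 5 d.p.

μ = 10.3/25.5 = 0.403922; Var = μ(1−μ)/(α+β+1) = 0.2407689/26.5 = 0.00909.

0.00909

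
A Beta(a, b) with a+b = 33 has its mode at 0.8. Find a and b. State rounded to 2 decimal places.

a = 25.80, b = 7.20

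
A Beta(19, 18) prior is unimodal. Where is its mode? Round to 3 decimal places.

0.514

The density x^(α−1)(1−x)^(β−1) is maximised at (α−1)/(α+β−2) = 18/35 = 0.514.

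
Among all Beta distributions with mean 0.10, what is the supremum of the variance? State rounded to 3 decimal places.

Var = μ(1−μ)/(α+β+1), which approaches μ(1−μ) as α+β → 0.
So the supremum is μ(1−μ) = 0.10×0.90 = 0.090.

0.090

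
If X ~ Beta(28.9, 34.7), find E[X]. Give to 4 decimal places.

0.4544

E[X] = α/(α+β) = 28.9/63.6 = 0.4544.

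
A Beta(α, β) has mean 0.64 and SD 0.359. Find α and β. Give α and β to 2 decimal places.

α = 0.50, β = 0.28

First σ² = 0.128881. Setting α = μn, β = (1−μ)n with n = α+β,
μ(1−μ)/(n+1) = 0.128881 ⇒ n+1 = 0.2304/0.128881 = 1.7877 ⇒ n = 0.7877.
Hence α = 0.64×0.7877 = 0.50, β = 0.36×0.7877 = 0.28.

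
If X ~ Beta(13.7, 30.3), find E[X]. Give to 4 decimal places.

E[X] = α/(α+β) = 13.7/44.0 = 0.3114.

0.3114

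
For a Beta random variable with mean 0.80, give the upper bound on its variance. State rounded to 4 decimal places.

0.1600

For fixed mean μ the Beta variance is μ(1−μ)/(α+β+1), increasing as α+β decreases.
Its least upper bound (not attained) is μ(1−μ) = 0.80·0.20 = 0.1600.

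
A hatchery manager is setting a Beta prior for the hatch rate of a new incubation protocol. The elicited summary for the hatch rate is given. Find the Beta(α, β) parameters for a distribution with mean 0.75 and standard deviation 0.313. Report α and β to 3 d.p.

Variance = 0.313² = 0.097969. The moment-matching identity α+β = μ(1−μ)/Var − 1 gives
α+β = 0.1875/0.097969 − 1 = 0.9139, so α = μ·0.9139 = 0.685 and β = (1−μ)·0.9139 = 0.228.

α = 0.685, β = 0.228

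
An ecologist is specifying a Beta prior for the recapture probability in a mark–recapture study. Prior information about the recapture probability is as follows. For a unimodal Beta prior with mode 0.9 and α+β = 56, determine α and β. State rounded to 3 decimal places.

α = 49.600, β = 6.400

Since the density peak of Beta(α,β) is at (α−1)/(α+β−2),
α = 1 + 0.9(56−2) = 49.600 and β = 56 − 49.600 = 6.400.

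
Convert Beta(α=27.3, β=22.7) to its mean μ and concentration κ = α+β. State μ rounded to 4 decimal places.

κ = α+β = 27.3+22.7 = 50.0; μ = α/κ = 27.3/50.0 = 0.5460.

μ = 0.5460, κ = 50.0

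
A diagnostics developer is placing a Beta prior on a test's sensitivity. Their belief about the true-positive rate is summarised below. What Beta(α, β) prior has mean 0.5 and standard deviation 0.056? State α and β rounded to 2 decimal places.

Variance = 0.056² = 0.003136. The moment-matching identity α+β = μ(1−μ)/Var − 1 gives
α+β = 0.25/0.003136 − 1 = 78.7194, so α = μ·78.7194 = 39.36 and β = (1−μ)·78.7194 = 39.36.

α = 39.36, β = 39.36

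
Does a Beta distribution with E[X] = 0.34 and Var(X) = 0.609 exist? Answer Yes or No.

No

The Beta variance bound is σ² < μ(1−μ).
Here μ(1−μ) = 0.34×0.66 = 0.2244, and 0.609 ≥ 0.2244.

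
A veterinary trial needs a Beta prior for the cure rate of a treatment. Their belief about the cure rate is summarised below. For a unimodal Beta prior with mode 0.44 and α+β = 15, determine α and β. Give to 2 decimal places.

α = 6.72, β = 8.28

Since the density peak of Beta(α,β) is at (α−1)/(α+β−2),
α = 1 + 0.44(15−2) = 6.72 and β = 15 − 6.72 = 8.28.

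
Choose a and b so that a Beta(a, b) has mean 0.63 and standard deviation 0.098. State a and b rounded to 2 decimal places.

a = 14.66, b = 8.61

First σ² = 0.009604. Setting a = μn, b = (1−μ)n with n = a+b,
μ(1−μ)/(n+1) = 0.009604 ⇒ n+1 = 0.2331/0.009604 = 24.2711 ⇒ n = 23.2711.
Hence a = 0.63×23.2711 = 14.66, b = 0.37×23.2711 = 8.61.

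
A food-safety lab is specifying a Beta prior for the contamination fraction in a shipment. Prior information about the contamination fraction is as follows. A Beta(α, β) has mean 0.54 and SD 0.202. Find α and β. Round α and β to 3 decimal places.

α = 2.747, β = 2.340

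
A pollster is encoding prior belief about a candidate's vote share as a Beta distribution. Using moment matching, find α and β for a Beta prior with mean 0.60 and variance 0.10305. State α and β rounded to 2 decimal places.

α = 0.80, β = 0.53

Write ν = α+β; then α = μν and Var = μ(1−μ)/(ν+1).
ν = μ(1−μ)/Var − 1 = 0.2400/0.10305 − 1 = 1.3290.
α = 0.60·1.3290 = 0.80, β = 0.40·1.3290 = 0.53.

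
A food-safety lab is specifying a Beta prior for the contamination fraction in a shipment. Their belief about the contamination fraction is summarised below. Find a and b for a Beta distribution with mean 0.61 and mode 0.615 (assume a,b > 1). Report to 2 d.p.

Let s = a+b. Mean gives a = μs = 0.61s; mode gives (a−1)/(s−2) = 0.615.
Substituting: 0.61s − 1 = 0.615(s−2) = 0.615s − 1.230, so -0.005s = -0.230 and s = 46.0000.
Then a = 0.61×46.0000 = 28.06 and b = s−a = 17.94.

a = 28.06, b = 17.94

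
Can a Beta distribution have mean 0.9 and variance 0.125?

No

A Beta with mean μ has variance μ(1−μ)/(α+β+1) < μ(1−μ).
Here μ(1−μ) = 0.9×0.1 = 0.09, and 0.125 ≥ 0.09.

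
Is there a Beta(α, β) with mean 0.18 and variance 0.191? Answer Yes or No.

No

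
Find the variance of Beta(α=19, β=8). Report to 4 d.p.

0.0074

μ = 19/27 = 0.703704; Var = μ(1−μ)/(α+β+1) = 0.2085048/28 = 0.0074.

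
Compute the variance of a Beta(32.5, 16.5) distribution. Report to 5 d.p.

0.00447

Var = αβ/[(α+β)²(α+β+1)] = (32.5×16.5)/(49.0²×50.0) = 536.25/120050.000 = 0.00447.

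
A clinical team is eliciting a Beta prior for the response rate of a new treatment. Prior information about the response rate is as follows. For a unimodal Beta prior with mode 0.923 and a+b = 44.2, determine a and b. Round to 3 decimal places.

a = 39.951, b = 4.249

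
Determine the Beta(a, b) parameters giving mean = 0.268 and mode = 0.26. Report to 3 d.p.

With s = a+b: μ = a/s and mode = (a−1)/(s−2). Eliminating a = μs,
μs − 1 = m(s−2) ⇒ s(μ−m) = 1−2m ⇒ s = 0.48/0.008 = 60.0000.
So a = μs = 16.080, b = (1−μ)s = 43.920.

a = 16.080, b = 43.920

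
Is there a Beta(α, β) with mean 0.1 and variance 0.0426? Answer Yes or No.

A Beta with mean μ has variance μ(1−μ)/(α+β+1) < μ(1−μ).
Here μ(1−μ) = 0.1×0.9 = 0.09, and 0.0426 < 0.09.

Yes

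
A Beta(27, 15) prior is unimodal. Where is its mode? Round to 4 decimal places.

0.6500

With α,β > 1, mode = (α−1)/(α+β−2) = 26/40 = 0.6500.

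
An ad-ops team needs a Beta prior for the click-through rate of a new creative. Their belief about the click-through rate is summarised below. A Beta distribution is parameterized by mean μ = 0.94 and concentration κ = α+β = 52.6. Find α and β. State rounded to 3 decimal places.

α = 49.444, β = 3.156

Split κ in proportion μ : (1−μ): α = 0.94·52.6 = 49.444, β = 52.6 − 49.444 = 3.156.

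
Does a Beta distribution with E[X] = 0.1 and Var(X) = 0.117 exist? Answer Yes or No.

No

The Beta variance bound is σ² < μ(1−μ).
Here μ(1−μ) = 0.1×0.9 = 0.09, and 0.117 ≥ 0.09.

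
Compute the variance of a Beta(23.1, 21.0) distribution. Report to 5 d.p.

0.00553

α+β = 44.1 and αβ = 485.10, so Var = αβ/[(α+β)²(α+β+1)] = 485.10/87710.931 = 0.00553.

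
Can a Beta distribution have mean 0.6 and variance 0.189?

For any Beta, Var(X) < E[X]·(1−E[X]).
Here μ(1−μ) = 0.6×0.4 = 0.24, and 0.189 < 0.24.

Yes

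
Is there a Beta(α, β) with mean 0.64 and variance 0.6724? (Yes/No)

The Beta variance bound is σ² < μ(1−μ).
Here μ(1−μ) = 0.64×0.36 = 0.2304, and 0.6724 ≥ 0.2304.

No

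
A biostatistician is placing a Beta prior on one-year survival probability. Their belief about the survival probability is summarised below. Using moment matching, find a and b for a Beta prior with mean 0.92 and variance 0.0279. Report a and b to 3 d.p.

Let s = a+b. The Beta variance is μ(1−μ)/(s+1).
So s+1 = μ(1−μ)/σ² = (0.92×0.08)/0.0279 = 0.0736/0.0279 = 2.6380, giving s = 1.6380.
Then a = μs = 0.92×1.6380 = 1.507 and b = (1−μ)s = 0.08×1.6380 = 0.131.

a = 1.507, b = 0.131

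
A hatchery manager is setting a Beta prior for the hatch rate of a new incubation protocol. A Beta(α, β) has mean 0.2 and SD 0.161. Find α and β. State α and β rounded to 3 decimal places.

α = 1.035, β = 4.138

Variance = 0.161² = 0.025921. The moment-matching identity α+β = μ(1−μ)/Var − 1 gives
α+β = 0.16/0.025921 − 1 = 5.1726, so α = μ·5.1726 = 1.035 and β = (1−μ)·5.1726 = 4.138.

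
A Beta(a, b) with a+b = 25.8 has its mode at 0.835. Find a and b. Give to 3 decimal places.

a = 20.873, b = 4.927

Since the density peak of Beta(a,b) is at (a−1)/(a+b−2),
a = 1 + 0.835(25.8−2) = 20.873 and b = 25.8 − 20.873 = 4.927.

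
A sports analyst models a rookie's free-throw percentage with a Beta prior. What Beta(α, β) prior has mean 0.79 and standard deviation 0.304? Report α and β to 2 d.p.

α = 0.63, β = 0.17

First σ² = 0.092416. Setting α = μn, β = (1−μ)n with n = α+β,
μ(1−μ)/(n+1) = 0.092416 ⇒ n+1 = 0.1659/0.092416 = 1.7951 ⇒ n = 0.7951.
Hence α = 0.79×0.7951 = 0.63, β = 0.21×0.7951 = 0.17.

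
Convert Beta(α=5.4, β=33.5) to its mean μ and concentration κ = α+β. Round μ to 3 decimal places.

μ = 0.139, κ = 38.9

κ = α+β = 5.4+33.5 = 38.9; μ = α/κ = 5.4/38.9 = 0.139.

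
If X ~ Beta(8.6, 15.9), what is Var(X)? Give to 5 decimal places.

0.00893

α+β = 24.5 and αβ = 136.74, so Var = αβ/[(α+β)²(α+β+1)] = 136.74/15306.375 = 0.00893.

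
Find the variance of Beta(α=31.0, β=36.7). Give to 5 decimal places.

0.00361

α+β = 67.7 and αβ = 1137.70, so Var = αβ/[(α+β)²(α+β+1)] = 1137.70/314872.023 = 0.00361.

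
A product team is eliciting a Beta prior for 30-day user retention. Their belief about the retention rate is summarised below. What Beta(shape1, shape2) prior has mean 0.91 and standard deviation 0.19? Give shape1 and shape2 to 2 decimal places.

σ² = 0.19² = 0.0361.
With s = shape1+shape2, Var = μ(1−μ)/(s+1), so s+1 = (0.91×0.09)/0.0361 = 2.2687 and s = 1.2687.
shape1 = μs = 1.15, shape2 = (1−μ)s = 0.11.

shape1 = 1.15, shape2 = 0.11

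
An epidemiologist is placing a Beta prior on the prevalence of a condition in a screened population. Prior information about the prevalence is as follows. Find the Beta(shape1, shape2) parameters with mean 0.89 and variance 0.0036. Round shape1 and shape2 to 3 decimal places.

Write ν = shape1+shape2; then shape1 = μν and Var = μ(1−μ)/(ν+1).
ν = μ(1−μ)/Var − 1 = 0.0979/0.0036 − 1 = 26.1944.
shape1 = 0.89·26.1944 = 23.313, shape2 = 0.11·26.1944 = 2.881.

shape1 = 23.313, shape2 = 2.881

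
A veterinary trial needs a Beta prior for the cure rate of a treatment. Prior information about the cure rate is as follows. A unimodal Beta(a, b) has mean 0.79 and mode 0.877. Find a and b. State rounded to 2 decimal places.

a = 6.85, b = 1.82

With s = a+b: μ = a/s and mode = (a−1)/(s−2). Eliminating a = μs,
μs − 1 = m(s−2) ⇒ s(μ−m) = 1−2m ⇒ s = -0.754/-0.087 = 8.6667.
So a = μs = 6.85, b = (1−μ)s = 1.82.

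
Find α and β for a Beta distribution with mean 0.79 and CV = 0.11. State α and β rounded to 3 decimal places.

Var = (CV·μ)² = (0.11×0.79)² = 0.007552.
α+β = μ(1−μ)/Var − 1 = 0.1659/0.007552 − 1 = 20.9688.
Thus α = 0.79·20.9688 = 16.565 and β = 0.21·20.9688 = 4.403.

α = 16.565, β = 4.403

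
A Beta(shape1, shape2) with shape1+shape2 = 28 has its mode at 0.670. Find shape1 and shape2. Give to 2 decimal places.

shape1 = 18.42, shape2 = 9.58

Since the density peak of Beta(shape1,shape2) is at (shape1−1)/(shape1+shape2−2),
shape1 = 1 + 0.670(28−2) = 18.42 and shape2 = 28 − 18.42 = 9.58.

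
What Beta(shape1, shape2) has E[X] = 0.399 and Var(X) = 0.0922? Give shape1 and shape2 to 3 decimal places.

shape1 = 0.639, shape2 = 0.962

By moment matching, shape1+shape2 = μ(1−μ)/σ² − 1 = (0.399·0.601)/0.0922 − 1 = 2.6009 − 1 = 1.6009.
Since shape1/(shape1+shape2) = μ, shape1 = 0.399·1.6009 = 0.639 and shape2 = 0.601·1.6009 = 0.962.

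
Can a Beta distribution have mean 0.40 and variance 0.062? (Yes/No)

Yes

A Beta with mean μ has variance μ(1−μ)/(α+β+1) < μ(1−μ).
Here μ(1−μ) = 0.40×0.60 = 0.2400, and 0.062 < 0.2400.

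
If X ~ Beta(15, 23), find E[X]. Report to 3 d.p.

0.395

The Beta mean is α/(α+β) = 15/(15+23) = 0.395.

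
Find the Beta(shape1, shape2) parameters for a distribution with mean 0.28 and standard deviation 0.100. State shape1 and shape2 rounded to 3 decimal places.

σ² = 0.100² = 0.010000.
With s = shape1+shape2, Var = μ(1−μ)/(s+1), so s+1 = (0.28×0.72)/0.010000 = 20.1600 and s = 19.1600.
shape1 = μs = 5.365, shape2 = (1−μ)s = 13.795.

shape1 = 5.365, shape2 = 13.795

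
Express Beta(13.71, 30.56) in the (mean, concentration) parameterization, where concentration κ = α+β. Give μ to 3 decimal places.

μ = 0.310, κ = 44.27

κ = α+β = 13.71+30.56 = 44.27; μ = α/κ = 13.71/44.27 = 0.310.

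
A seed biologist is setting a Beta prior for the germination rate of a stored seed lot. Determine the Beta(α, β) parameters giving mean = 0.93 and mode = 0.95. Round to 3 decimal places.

Let s = α+β. Mean gives α = μs = 0.93s; mode gives (α−1)/(s−2) = 0.95.
Substituting: 0.93s − 1 = 0.95(s−2) = 0.95s − 1.90, so -0.02s = -0.90 and s = 45.0000.
Then α = 0.93×45.0000 = 41.850 and β = s−α = 3.150.

α = 41.850, β = 3.150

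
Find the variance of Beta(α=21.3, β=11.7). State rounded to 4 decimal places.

0.0067

α+β = 33.0 and αβ = 249.21, so Var = αβ/[(α+β)²(α+β+1)] = 249.21/37026.000 = 0.0067.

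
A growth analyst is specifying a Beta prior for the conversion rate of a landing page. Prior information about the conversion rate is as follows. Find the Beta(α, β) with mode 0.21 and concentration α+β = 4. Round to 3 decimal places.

α = 1.420, β = 2.580

Since the density peak of Beta(α,β) is at (α−1)/(α+β−2),
α = 1 + 0.21(4−2) = 1.420 and β = 4 − 1.420 = 2.580.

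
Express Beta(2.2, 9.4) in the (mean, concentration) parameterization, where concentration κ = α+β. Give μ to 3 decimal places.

κ = α+β = 2.2+9.4 = 11.6; μ = α/κ = 2.2/11.6 = 0.190.

μ = 0.190, κ = 11.6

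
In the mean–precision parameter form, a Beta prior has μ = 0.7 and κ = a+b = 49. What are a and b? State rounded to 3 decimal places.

a = 34.300, b = 14.700

a = μκ = 0.7×49 = 34.300 and b = (1−μ)κ = 0.3×49 = 14.700.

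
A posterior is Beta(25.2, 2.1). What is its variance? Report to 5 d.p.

0.00251

μ = 25.2/27.3 = 0.923077; Var = μ(1−μ)/(α+β+1) = 0.0710059/28.3 = 0.00251.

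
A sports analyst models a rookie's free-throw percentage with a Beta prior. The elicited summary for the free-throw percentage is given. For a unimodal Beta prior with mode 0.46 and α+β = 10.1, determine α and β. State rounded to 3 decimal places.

Mode = (α−1)/(κ−2) with κ = α+β, so α−1 = 0.46·8.1 = 3.726.
α = 4.726; β = κ − α = 5.374.

α = 4.726, β = 5.374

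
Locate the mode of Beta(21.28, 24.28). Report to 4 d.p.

With α,β > 1, mode = (α−1)/(α+β−2) = 20.28/43.56 = 0.4656.

0.4656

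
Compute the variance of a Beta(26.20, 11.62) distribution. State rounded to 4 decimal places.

0.0055

Var = αβ/[(α+β)²(α+β+1)] = (26.20×11.62)/(37.82²×38.82) = 304.4440/55526.280168 = 0.0055.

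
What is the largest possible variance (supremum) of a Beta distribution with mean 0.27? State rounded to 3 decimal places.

0.197

For fixed mean μ the Beta variance is μ(1−μ)/(α+β+1), increasing as α+β decreases.
Its least upper bound (not attained) is μ(1−μ) = 0.27·0.73 = 0.197.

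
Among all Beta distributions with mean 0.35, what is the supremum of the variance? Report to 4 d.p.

0.2275

Var = μ(1−μ)/(α+β+1), which approaches μ(1−μ) as α+β → 0.
So the supremum is μ(1−μ) = 0.35×0.65 = 0.2275.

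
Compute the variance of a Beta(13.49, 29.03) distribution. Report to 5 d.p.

0.00498

Var = αβ/[(α+β)²(α+β+1)] = (13.49×29.03)/(42.52²×43.52) = 391.6147/78682.001408 = 0.00498.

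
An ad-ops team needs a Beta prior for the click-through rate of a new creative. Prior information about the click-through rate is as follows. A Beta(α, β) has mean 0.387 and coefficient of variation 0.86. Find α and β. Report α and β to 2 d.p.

σ = CV·μ = 0.86×0.387 = 0.33282, so σ² = 0.110769.
s+1 = μ(1−μ)/σ² = 0.237231/0.110769 = 2.1417, so s = α+β = 1.1417.
α = μs = 0.44, β = (1−μ)s = 0.70.

α = 0.44, β = 0.70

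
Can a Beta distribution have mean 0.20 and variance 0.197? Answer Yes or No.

No

For any Beta, Var(X) < E[X]·(1−E[X]).
Here μ(1−μ) = 0.20×0.80 = 0.1600, and 0.197 ≥ 0.1600.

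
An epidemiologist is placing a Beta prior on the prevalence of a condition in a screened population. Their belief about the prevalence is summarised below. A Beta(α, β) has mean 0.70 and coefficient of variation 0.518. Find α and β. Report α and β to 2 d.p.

α = 0.42, β = 0.18

Var = (CV·μ)² = (0.518×0.70)² = 0.131479.
α+β = μ(1−μ)/Var − 1 = 0.2100/0.131479 − 1 = 0.5972.
Thus α = 0.70·0.5972 = 0.42 and β = 0.30·0.5972 = 0.18.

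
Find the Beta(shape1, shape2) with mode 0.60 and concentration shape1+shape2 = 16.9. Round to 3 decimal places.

Mode = (shape1−1)/(κ−2) with κ = shape1+shape2, so shape1−1 = 0.60·14.9 = 8.940.
shape1 = 9.940; shape2 = κ − shape1 = 6.960.

shape1 = 9.940, shape2 = 6.960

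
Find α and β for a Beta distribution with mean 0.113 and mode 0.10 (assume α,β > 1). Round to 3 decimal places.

α = 6.954, β = 54.585

Let s = α+β. Mean gives α = μs = 0.113s; mode gives (α−1)/(s−2) = 0.10.
Substituting: 0.113s − 1 = 0.10(s−2) = 0.10s − 0.20, so 0.013s = 0.80 and s = 61.5385.
Then α = 0.113×61.5385 = 6.954 and β = s−α = 54.585.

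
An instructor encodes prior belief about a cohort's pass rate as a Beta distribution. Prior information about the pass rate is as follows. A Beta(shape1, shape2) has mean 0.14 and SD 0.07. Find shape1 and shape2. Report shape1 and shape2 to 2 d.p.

shape1 = 3.30, shape2 = 20.27

σ² = 0.07² = 0.0049.
With s = shape1+shape2, Var = μ(1−μ)/(s+1), so s+1 = (0.14×0.86)/0.0049 = 24.5714 and s = 23.5714.
shape1 = μs = 3.30, shape2 = (1−μ)s = 20.27.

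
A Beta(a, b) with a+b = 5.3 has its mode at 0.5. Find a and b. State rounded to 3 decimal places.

a = 2.650, b = 2.650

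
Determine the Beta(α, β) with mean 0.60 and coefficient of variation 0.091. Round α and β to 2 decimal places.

Var = (CV·μ)² = (0.091×0.60)² = 0.002981.
α+β = μ(1−μ)/Var − 1 = 0.2400/0.002981 − 1 = 79.5056.
Thus α = 0.60·79.5056 = 47.70 and β = 0.40·79.5056 = 31.80.

α = 47.70, β = 31.80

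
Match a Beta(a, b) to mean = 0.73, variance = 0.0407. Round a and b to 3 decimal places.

a = 2.805, b = 1.038

Write ν = a+b; then a = μν and Var = μ(1−μ)/(ν+1).
ν = μ(1−μ)/Var − 1 = 0.1971/0.0407 − 1 = 3.8428.
a = 0.73·3.8428 = 2.805, b = 0.27·3.8428 = 1.038.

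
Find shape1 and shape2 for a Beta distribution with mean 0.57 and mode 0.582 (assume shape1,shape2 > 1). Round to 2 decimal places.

shape1 = 7.79, shape2 = 5.88

Let s = shape1+shape2. Mean gives shape1 = μs = 0.57s; mode gives (shape1−1)/(s−2) = 0.582.
Substituting: 0.57s − 1 = 0.582(s−2) = 0.582s − 1.164, so -0.012s = -0.164 and s = 13.6667.
Then shape1 = 0.57×13.6667 = 7.79 and shape2 = s−shape1 = 5.88.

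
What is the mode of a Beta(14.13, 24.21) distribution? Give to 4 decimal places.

The density x^(α−1)(1−x)^(β−1) is maximised at (α−1)/(α+β−2) = 13.13/36.34 = 0.3613.

0.3613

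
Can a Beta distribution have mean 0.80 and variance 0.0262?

The Beta variance bound is σ² < μ(1−μ).
Here μ(1−μ) = 0.80×0.20 = 0.1600, and 0.0262 < 0.1600.

Yes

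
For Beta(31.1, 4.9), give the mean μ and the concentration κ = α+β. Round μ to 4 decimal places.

μ = 0.8639, κ = 36.0

κ = α+β = 31.1+4.9 = 36.0; μ = α/κ = 31.1/36.0 = 0.8639.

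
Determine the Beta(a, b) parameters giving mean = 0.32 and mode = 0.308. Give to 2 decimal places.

a = 10.24, b = 21.76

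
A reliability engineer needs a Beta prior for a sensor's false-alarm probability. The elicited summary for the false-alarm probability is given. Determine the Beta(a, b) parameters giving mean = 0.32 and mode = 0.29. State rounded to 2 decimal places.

a = 4.48, b = 9.52

Let s = a+b. Mean gives a = μs = 0.32s; mode gives (a−1)/(s−2) = 0.29.
Substituting: 0.32s − 1 = 0.29(s−2) = 0.29s − 0.58, so 0.03s = 0.42 and s = 14.0000.
Then a = 0.32×14.0000 = 4.48 and b = s−a = 9.52.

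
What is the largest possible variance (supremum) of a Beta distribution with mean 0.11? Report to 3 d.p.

0.098

Var = μ(1−μ)/(α+β+1), which approaches μ(1−μ) as α+β → 0.
So the supremum is μ(1−μ) = 0.11×0.89 = 0.098.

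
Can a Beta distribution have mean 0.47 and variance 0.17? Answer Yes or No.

A Beta with mean μ has variance μ(1−μ)/(α+β+1) < μ(1−μ).
Here μ(1−μ) = 0.47×0.53 = 0.2491, and 0.17 < 0.2491.

Yes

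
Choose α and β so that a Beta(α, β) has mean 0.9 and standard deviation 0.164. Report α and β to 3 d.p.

α = 2.112, β = 0.235

First σ² = 0.026896. Setting α = μn, β = (1−μ)n with n = α+β,
μ(1−μ)/(n+1) = 0.026896 ⇒ n+1 = 0.09/0.026896 = 3.3462 ⇒ n = 2.3462.
Hence α = 0.9×2.3462 = 2.112, β = 0.1×2.3462 = 0.235.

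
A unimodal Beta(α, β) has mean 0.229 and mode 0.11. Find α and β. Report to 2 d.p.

α = 1.50, β = 5.05

Let s = α+β. Mean gives α = μs = 0.229s; mode gives (α−1)/(s−2) = 0.11.
Substituting: 0.229s − 1 = 0.11(s−2) = 0.11s − 0.22, so 0.119s = 0.78 and s = 6.5546.
Then α = 0.229×6.5546 = 1.50 and β = s−α = 5.05.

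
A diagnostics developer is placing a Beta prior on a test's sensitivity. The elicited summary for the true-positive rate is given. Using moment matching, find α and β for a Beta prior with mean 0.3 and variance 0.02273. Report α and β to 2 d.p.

α = 2.47, β = 5.77

Write ν = α+β; then α = μν and Var = μ(1−μ)/(ν+1).
ν = μ(1−μ)/Var − 1 = 0.21/0.02273 − 1 = 8.2389.
α = 0.3·8.2389 = 2.47, β = 0.7·8.2389 = 5.77.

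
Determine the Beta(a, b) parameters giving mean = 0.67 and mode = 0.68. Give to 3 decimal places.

a = 24.120, b = 11.880

Let s = a+b. Mean gives a = μs = 0.67s; mode gives (a−1)/(s−2) = 0.68.
Substituting: 0.67s − 1 = 0.68(s−2) = 0.68s − 1.36, so -0.01s = -0.36 and s = 36.0000.
Then a = 0.67×36.0000 = 24.120 and b = s−a = 11.880.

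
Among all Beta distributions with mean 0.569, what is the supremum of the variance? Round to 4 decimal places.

0.2452

For fixed mean μ the Beta variance is μ(1−μ)/(α+β+1), increasing as α+β decreases.
Its least upper bound (not attained) is μ(1−μ) = 0.569·0.431 = 0.2452.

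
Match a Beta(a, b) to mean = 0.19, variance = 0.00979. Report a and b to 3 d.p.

a = 2.797, b = 11.923

By moment matching, a+b = μ(1−μ)/σ² − 1 = (0.19·0.81)/0.00979 − 1 = 15.7201 − 1 = 14.7201.
Since a/(a+b) = μ, a = 0.19·14.7201 = 2.797 and b = 0.81·14.7201 = 11.923.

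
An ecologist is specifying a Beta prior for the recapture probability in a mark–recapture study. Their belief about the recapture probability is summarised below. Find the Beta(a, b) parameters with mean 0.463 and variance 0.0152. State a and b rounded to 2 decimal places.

Write ν = a+b; then a = μν and Var = μ(1−μ)/(ν+1).
ν = μ(1−μ)/Var − 1 = 0.248631/0.0152 − 1 = 15.3573.
a = 0.463·15.3573 = 7.11, b = 0.537·15.3573 = 8.25.

a = 7.11, b = 8.25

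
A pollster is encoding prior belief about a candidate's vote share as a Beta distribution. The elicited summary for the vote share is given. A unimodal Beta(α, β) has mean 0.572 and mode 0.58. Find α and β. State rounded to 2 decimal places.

Let s = α+β. Mean gives α = μs = 0.572s; mode gives (α−1)/(s−2) = 0.58.
Substituting: 0.572s − 1 = 0.58(s−2) = 0.58s − 1.16, so -0.008s = -0.16 and s = 20.0000.
Then α = 0.572×20.0000 = 11.44 and β = s−α = 8.56.

α = 11.44, β = 8.56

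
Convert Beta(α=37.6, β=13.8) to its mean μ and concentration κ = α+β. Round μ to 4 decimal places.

μ = 0.7315, κ = 51.4

κ = α+β = 37.6+13.8 = 51.4; μ = α/κ = 37.6/51.4 = 0.7315.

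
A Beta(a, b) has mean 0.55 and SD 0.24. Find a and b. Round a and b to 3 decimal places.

Variance = 0.24² = 0.0576. The moment-matching identity a+b = μ(1−μ)/Var − 1 gives
a+b = 0.2475/0.0576 − 1 = 3.2969, so a = μ·3.2969 = 1.813 and b = (1−μ)·3.2969 = 1.484.

a = 1.813, b = 1.484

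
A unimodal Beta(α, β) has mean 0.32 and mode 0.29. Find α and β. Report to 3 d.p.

α = 4.480, β = 9.520

With s = α+β: μ = α/s and mode = (α−1)/(s−2). Eliminating α = μs,
μs − 1 = m(s−2) ⇒ s(μ−m) = 1−2m ⇒ s = 0.42/0.03 = 14.0000.
So α = μs = 4.480, β = (1−μ)s = 9.520.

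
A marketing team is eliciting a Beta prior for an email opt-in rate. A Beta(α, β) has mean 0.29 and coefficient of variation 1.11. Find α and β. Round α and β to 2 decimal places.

σ = CV·μ = 1.11×0.29 = 0.32190, so σ² = 0.103620.
s+1 = μ(1−μ)/σ² = 0.2059/0.103620 = 1.9871, so s = α+β = 0.9871.
α = μs = 0.29, β = (1−μ)s = 0.70.

α = 0.29, β = 0.70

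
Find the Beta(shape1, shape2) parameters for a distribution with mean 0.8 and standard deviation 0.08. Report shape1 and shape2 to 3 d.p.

shape1 = 19.200, shape2 = 4.800

Variance = 0.08² = 0.0064. The moment-matching identity shape1+shape2 = μ(1−μ)/Var − 1 gives
shape1+shape2 = 0.16/0.0064 − 1 = 24.0000, so shape1 = μ·24.0000 = 19.200 and shape2 = (1−μ)·24.0000 = 4.800.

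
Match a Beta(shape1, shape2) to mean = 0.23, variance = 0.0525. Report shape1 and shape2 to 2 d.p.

Write ν = shape1+shape2; then shape1 = μν and Var = μ(1−μ)/(ν+1).
ν = μ(1−μ)/Var − 1 = 0.1771/0.0525 − 1 = 2.3733.
shape1 = 0.23·2.3733 = 0.55, shape2 = 0.77·2.3733 = 1.83.

shape1 = 0.55, shape2 = 1.83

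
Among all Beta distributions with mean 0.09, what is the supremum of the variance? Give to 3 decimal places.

For fixed mean μ the Beta variance is μ(1−μ)/(α+β+1), increasing as α+β decreases.
Its least upper bound (not attained) is μ(1−μ) = 0.09·0.91 = 0.082.

0.082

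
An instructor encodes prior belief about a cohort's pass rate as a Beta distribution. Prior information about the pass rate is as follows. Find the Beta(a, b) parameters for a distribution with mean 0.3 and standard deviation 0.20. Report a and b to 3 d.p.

σ² = 0.20² = 0.0400.
With s = a+b, Var = μ(1−μ)/(s+1), so s+1 = (0.3×0.7)/0.0400 = 5.2500 and s = 4.2500.
a = μs = 1.275, b = (1−μ)s = 2.975.

a = 1.275, b = 2.975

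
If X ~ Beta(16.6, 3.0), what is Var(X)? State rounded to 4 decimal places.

0.0063

Var = αβ/[(α+β)²(α+β+1)] = (16.6×3.0)/(19.6²×20.6) = 49.80/7913.696 = 0.0063.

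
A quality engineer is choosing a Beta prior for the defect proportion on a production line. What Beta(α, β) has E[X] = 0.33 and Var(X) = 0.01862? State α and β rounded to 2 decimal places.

By moment matching, α+β = μ(1−μ)/σ² − 1 = (0.33·0.67)/0.01862 − 1 = 11.8743 − 1 = 10.8743.
Since α/(α+β) = μ, α = 0.33·10.8743 = 3.59 and β = 0.67·10.8743 = 7.29.

α = 3.59, β = 7.29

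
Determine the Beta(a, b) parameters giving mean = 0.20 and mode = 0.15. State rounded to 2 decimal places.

With s = a+b: μ = a/s and mode = (a−1)/(s−2). Eliminating a = μs,
μs − 1 = m(s−2) ⇒ s(μ−m) = 1−2m ⇒ s = 0.70/0.05 = 14.0000.
So a = μs = 2.80, b = (1−μ)s = 11.20.

a = 2.80, b = 11.20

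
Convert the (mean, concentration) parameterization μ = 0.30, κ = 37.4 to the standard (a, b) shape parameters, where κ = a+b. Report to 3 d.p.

a = 11.220, b = 26.180

Split κ in proportion μ : (1−μ): a = 0.30·37.4 = 11.220, b = 37.4 − 11.220 = 26.180.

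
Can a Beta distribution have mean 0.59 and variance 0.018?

Yes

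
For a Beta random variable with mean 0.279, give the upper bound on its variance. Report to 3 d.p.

0.201

Var = μ(1−μ)/(α+β+1), which approaches μ(1−μ) as α+β → 0.
So the supremum is μ(1−μ) = 0.279×0.721 = 0.201.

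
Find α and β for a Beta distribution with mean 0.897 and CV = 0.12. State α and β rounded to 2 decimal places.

α = 6.26, β = 0.72

σ = CV·μ = 0.12×0.897 = 0.10764, so σ² = 0.011586.
s+1 = μ(1−μ)/σ² = 0.092391/0.011586 = 7.9741, so s = α+β = 6.9741.
α = μs = 6.26, β = (1−μ)s = 0.72.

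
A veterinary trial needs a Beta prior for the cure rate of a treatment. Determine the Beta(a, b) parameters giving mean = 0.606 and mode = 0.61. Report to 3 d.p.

a = 33.330, b = 21.670

Let s = a+b. Mean gives a = μs = 0.606s; mode gives (a−1)/(s−2) = 0.61.
Substituting: 0.606s − 1 = 0.61(s−2) = 0.61s − 1.22, so -0.004s = -0.22 and s = 55.0000.
Then a = 0.606×55.0000 = 33.330 and b = s−a = 21.670.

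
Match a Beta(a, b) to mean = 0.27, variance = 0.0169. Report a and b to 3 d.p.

By moment matching, a+b = μ(1−μ)/σ² − 1 = (0.27·0.73)/0.0169 − 1 = 11.6627 − 1 = 10.6627.
Since a/(a+b) = μ, a = 0.27·10.6627 = 2.879 and b = 0.73·10.6627 = 7.784.

a = 2.879, b = 7.784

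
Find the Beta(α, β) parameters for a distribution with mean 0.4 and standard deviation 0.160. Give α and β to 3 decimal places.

α = 3.350, β = 5.025

First σ² = 0.025600. Setting α = μn, β = (1−μ)n with n = α+β,
μ(1−μ)/(n+1) = 0.025600 ⇒ n+1 = 0.24/0.025600 = 9.3750 ⇒ n = 8.3750.
Hence α = 0.4×8.3750 = 3.350, β = 0.6×8.3750 = 5.025.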